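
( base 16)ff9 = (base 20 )A49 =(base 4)333321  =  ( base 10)4089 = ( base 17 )e29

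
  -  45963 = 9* ( - 5107)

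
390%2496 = 390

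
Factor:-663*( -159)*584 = 61563528 = 2^3*3^2*13^1*17^1*53^1*73^1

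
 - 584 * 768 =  - 448512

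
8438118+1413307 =9851425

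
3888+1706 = 5594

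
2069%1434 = 635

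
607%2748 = 607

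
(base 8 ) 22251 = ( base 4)2102221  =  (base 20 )1395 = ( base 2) 10010010101001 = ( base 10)9385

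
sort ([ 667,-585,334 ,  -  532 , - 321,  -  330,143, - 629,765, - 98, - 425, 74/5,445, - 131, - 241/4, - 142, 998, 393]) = [ - 629,-585, - 532, - 425, - 330, - 321, - 142, - 131, -98, - 241/4,74/5,  143, 334,393, 445,667 , 765,998] 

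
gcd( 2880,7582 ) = 2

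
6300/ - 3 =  - 2100/1 = - 2100.00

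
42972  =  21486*2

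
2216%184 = 8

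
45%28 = 17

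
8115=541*15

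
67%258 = 67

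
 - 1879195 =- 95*19781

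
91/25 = 91/25 = 3.64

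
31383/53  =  592+ 7/53 = 592.13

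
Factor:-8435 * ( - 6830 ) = 57611050 = 2^1*5^2 * 7^1*241^1*683^1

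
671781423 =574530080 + 97251343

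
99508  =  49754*2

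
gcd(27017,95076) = 1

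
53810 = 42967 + 10843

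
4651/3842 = 4651/3842  =  1.21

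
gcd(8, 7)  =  1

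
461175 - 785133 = -323958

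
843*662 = 558066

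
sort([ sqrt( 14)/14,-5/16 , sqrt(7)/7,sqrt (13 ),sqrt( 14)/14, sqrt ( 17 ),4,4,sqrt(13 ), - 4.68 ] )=[ - 4.68, - 5/16, sqrt( 14)/14, sqrt (14 ) /14,sqrt( 7 )/7,sqrt( 13 ),sqrt( 13), 4,  4,sqrt( 17)]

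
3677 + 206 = 3883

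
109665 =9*12185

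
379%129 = 121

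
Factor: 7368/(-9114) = - 2^2*7^( - 2)*31^ ( - 1)*307^1 = - 1228/1519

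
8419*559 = 4706221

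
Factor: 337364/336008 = 2^( - 1)* 19^1*23^1*97^(-1)* 193^1*433^( - 1)=84341/84002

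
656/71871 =656/71871 = 0.01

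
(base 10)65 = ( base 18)3B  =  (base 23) 2J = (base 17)3e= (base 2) 1000001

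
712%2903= 712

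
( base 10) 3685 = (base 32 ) 3J5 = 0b111001100101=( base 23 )6M5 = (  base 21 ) 87a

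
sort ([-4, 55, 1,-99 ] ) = [ - 99,-4, 1, 55 ]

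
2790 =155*18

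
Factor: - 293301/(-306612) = 2^( - 2) * 3^2 * 71^1*167^( -1 ) = 639/668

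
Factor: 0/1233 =0^1 = 0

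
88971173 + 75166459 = 164137632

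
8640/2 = 4320 = 4320.00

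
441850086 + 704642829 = 1146492915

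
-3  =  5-8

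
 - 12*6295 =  -75540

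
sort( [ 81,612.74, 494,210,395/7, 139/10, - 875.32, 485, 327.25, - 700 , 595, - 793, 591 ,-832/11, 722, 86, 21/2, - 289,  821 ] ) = [-875.32, - 793,- 700,-289, - 832/11 , 21/2,139/10,395/7, 81, 86 , 210, 327.25, 485, 494, 591 , 595,  612.74, 722, 821] 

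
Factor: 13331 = 13331^1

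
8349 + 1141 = 9490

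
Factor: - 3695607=-3^2*410623^1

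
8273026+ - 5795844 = 2477182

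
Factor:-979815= - 3^1*5^1*83^1 * 787^1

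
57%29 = 28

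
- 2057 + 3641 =1584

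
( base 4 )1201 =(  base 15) 67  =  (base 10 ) 97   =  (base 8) 141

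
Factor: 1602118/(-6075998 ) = - 801059/3037999  =  - 7^1*19^2* 317^1*3037999^( - 1 ) 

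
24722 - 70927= - 46205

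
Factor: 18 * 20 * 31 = 11160 = 2^3 * 3^2*5^1*31^1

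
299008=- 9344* (  -  32)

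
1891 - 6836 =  - 4945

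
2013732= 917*2196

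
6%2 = 0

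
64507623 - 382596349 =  - 318088726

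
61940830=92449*670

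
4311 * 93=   400923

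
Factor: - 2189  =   - 11^1 * 199^1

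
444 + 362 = 806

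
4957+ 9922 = 14879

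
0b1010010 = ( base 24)3A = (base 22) 3g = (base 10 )82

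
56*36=2016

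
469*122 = 57218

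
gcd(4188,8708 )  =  4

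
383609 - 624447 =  - 240838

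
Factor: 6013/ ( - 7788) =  -2^ ( - 2)*3^( - 1)*7^1*11^( - 1 )*59^( - 1 ) * 859^1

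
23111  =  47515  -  24404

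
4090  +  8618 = 12708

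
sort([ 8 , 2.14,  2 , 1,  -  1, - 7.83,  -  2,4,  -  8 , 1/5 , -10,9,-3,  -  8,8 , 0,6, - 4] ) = [ - 10, - 8 ,-8,-7.83, - 4 ,  -  3,-2,-1 , 0, 1/5 , 1 , 2,2.14,4,6 , 8,8,9]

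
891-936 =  - 45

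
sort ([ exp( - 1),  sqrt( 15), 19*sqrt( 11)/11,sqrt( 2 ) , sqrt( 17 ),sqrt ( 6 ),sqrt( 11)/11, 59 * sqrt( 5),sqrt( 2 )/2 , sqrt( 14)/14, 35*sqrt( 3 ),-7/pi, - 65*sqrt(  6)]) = [ - 65* sqrt(6),-7/pi, sqrt ( 14)/14,  sqrt(11)/11,exp(-1),sqrt( 2)/2, sqrt ( 2),  sqrt( 6),sqrt(15 ), sqrt ( 17), 19*sqrt( 11)/11,35 * sqrt( 3) , 59*sqrt( 5) ] 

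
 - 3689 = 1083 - 4772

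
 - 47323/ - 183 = 258+109/183 =258.60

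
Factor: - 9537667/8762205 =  -3^( - 1)*5^(-1)*29^(-1) * 613^1*15559^1* 20143^(- 1) 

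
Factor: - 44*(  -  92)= 2^4*11^1*23^1 = 4048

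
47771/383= 47771/383 = 124.73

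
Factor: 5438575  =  5^2 * 83^1*2621^1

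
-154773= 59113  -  213886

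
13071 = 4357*3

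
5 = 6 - 1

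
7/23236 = 7/23236 = 0.00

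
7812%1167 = 810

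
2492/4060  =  89/145 = 0.61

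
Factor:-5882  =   - 2^1*17^1*173^1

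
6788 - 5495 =1293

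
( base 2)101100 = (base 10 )44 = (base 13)35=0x2C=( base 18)28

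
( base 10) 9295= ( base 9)13667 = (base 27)ck7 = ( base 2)10010001001111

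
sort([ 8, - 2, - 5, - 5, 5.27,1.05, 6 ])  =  [ -5,-5 , - 2, 1.05,5.27, 6 , 8]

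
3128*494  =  1545232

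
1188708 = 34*34962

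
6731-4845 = 1886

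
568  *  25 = 14200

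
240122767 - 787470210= - 547347443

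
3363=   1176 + 2187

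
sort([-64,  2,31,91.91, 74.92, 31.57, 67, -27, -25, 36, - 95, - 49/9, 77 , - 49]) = [ - 95, - 64, - 49, - 27, - 25, - 49/9,2,31 , 31.57,36, 67,74.92, 77,91.91] 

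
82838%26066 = 4640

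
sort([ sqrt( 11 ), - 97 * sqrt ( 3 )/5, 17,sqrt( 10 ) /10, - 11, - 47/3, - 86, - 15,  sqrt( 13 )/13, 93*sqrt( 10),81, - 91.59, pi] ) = [ - 91.59, - 86,  -  97*sqrt( 3 )/5, - 47/3, - 15, - 11 , sqrt( 13)/13, sqrt( 10) /10, pi, sqrt(11 ), 17,81, 93*sqrt( 10 ) ]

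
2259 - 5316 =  - 3057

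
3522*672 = 2366784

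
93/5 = 18+3/5 = 18.60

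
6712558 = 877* 7654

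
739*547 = 404233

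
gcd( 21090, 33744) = 4218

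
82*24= 1968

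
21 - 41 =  - 20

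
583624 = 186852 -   -  396772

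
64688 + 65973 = 130661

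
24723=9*2747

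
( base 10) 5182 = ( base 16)143E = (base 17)10fe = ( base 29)64K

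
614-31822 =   -  31208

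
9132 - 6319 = 2813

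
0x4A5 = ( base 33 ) 131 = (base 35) xy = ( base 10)1189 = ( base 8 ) 2245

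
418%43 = 31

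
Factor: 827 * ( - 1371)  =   - 3^1*457^1 *827^1 = - 1133817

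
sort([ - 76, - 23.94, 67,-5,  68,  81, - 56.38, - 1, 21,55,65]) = [ - 76, - 56.38, - 23.94, - 5  , - 1,21, 55,  65,67 , 68 , 81]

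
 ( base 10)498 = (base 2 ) 111110010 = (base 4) 13302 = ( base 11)413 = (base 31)g2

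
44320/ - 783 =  - 44320/783 = -56.60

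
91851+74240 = 166091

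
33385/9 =3709 + 4/9= 3709.44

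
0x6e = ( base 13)86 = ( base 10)110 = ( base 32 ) 3E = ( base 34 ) 38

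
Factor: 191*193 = 191^1*193^1 = 36863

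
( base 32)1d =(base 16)2d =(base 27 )1i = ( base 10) 45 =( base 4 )231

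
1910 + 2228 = 4138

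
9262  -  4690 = 4572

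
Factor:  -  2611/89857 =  - 7^1*59^( - 1 )* 373^1*1523^( - 1)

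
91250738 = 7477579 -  - 83773159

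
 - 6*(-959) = 5754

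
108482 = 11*9862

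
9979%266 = 137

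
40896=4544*9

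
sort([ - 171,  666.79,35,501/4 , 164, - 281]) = [ - 281,-171, 35, 501/4,164,666.79 ]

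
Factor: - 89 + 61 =-28 = - 2^2*7^1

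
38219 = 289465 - 251246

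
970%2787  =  970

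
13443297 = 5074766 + 8368531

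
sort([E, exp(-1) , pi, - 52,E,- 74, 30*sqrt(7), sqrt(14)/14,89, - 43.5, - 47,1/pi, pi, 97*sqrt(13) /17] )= [ - 74, - 52, - 47,-43.5,sqrt ( 14 )/14,1/pi,exp (-1 ), E,E,pi,pi,97*sqrt( 13) /17 , 30 * sqrt( 7) , 89] 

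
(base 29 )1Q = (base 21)2d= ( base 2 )110111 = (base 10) 55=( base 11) 50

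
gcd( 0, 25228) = 25228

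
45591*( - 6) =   -  273546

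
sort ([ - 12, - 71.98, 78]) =[- 71.98, - 12, 78 ] 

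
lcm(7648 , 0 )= 0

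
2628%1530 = 1098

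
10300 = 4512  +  5788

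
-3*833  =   - 2499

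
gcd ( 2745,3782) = 61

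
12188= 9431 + 2757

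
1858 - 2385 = - 527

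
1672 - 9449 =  -7777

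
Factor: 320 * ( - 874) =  - 279680 =- 2^7 * 5^1 * 19^1*23^1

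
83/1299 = 83/1299 = 0.06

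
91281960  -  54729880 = 36552080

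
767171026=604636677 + 162534349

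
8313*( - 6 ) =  - 49878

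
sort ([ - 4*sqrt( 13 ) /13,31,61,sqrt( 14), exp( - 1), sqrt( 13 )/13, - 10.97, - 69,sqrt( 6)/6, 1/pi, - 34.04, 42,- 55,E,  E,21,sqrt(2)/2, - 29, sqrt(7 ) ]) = [ - 69, - 55,  -  34.04, - 29,  -  10.97, - 4*sqrt( 13 ) /13,sqrt(13)/13,1/pi,exp( - 1 ), sqrt( 6)/6,sqrt(2)/2,  sqrt( 7 ), E,E,sqrt(14), 21,31  ,  42,61 ] 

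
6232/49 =127 + 9/49=127.18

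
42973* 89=3824597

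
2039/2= 1019 + 1/2=1019.50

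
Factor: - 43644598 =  - 2^1 * 853^1*25583^1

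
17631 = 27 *653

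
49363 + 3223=52586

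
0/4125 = 0 = 0.00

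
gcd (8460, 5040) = 180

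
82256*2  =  164512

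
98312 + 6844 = 105156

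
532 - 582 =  - 50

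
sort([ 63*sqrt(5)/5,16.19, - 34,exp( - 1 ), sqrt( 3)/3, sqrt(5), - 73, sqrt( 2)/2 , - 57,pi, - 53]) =[ - 73, - 57 , - 53,-34,  exp( - 1),sqrt(3) /3,sqrt(2)/2,sqrt(5 ) , pi,16.19,  63*sqrt( 5)/5]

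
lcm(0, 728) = 0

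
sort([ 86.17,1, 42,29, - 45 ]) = [ - 45 , 1, 29, 42,86.17 ] 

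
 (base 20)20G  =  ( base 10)816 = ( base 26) 15a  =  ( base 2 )1100110000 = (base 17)2e0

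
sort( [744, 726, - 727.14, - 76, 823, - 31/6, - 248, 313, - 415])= [ - 727.14, - 415, - 248,- 76, - 31/6,313 , 726, 744,823]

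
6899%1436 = 1155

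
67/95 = 67/95 = 0.71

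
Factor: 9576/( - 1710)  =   - 28/5 = - 2^2*5^( - 1)*7^1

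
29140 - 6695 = 22445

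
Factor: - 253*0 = 0=0^1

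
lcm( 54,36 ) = 108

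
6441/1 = 6441 = 6441.00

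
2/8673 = 2/8673=0.00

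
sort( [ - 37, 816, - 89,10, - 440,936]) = [ - 440, - 89,-37,10, 816, 936]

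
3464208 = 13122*264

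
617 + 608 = 1225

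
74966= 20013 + 54953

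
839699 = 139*6041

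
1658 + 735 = 2393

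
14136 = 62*228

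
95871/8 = 11983  +  7/8 = 11983.88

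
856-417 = 439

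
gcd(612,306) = 306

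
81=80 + 1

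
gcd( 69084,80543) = 1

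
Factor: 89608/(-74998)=-2^2* 7^( - 1)*11^ ( - 1)*23^1 = -  92/77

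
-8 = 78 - 86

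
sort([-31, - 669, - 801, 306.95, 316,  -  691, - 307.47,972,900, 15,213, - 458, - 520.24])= [- 801,- 691, - 669,- 520.24, - 458, - 307.47,-31,  15,213 , 306.95,  316, 900, 972]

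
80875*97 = 7844875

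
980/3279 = 980/3279= 0.30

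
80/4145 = 16/829 = 0.02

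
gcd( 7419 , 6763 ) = 1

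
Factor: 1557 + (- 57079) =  - 2^1*17^1*23^1 * 71^1  =  - 55522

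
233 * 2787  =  649371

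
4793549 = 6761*709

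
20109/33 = 609 + 4/11=609.36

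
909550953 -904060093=5490860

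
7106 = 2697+4409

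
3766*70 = 263620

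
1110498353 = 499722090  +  610776263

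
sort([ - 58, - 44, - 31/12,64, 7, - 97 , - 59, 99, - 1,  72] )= [ - 97, - 59, - 58, - 44, - 31/12, - 1, 7 , 64, 72,99]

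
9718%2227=810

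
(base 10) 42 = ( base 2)101010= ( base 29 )1d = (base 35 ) 17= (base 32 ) 1a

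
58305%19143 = 876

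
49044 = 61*804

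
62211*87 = 5412357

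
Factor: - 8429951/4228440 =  - 2^( - 3)*3^( - 1 )*5^(  -  1 ) * 109^1 * 167^ ( - 1)*211^( - 1 ) * 77339^1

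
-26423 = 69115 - 95538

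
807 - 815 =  - 8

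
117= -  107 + 224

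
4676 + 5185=9861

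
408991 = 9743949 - 9334958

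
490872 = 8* 61359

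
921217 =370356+550861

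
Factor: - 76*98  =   - 7448=-2^3*7^2*19^1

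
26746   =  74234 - 47488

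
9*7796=70164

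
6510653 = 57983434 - 51472781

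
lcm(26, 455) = 910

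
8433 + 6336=14769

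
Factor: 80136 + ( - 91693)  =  -7^1*13^1*127^1=-  11557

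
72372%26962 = 18448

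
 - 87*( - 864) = 75168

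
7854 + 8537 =16391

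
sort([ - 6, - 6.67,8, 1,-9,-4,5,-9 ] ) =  [  -  9,-9,  -  6.67 , - 6, - 4,  1,5 , 8 ] 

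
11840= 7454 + 4386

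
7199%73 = 45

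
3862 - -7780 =11642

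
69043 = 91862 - 22819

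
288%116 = 56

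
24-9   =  15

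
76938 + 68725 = 145663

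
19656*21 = 412776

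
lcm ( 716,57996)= 57996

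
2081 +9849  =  11930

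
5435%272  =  267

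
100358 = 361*278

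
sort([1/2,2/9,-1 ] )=[  -  1, 2/9, 1/2] 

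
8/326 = 4/163=0.02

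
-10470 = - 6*1745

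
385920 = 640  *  603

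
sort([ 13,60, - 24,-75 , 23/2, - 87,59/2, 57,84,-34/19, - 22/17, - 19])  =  [  -  87, - 75, - 24, -19, - 34/19,-22/17,23/2, 13, 59/2, 57,60, 84]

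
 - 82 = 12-94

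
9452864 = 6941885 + 2510979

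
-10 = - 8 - 2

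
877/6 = 877/6 = 146.17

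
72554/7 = 72554/7 = 10364.86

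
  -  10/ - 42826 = 5/21413= 0.00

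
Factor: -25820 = -2^2*5^1*1291^1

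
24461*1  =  24461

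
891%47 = 45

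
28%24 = 4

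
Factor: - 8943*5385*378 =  -18203744790=-2^1 * 3^5 * 5^1*7^1*11^1*271^1*359^1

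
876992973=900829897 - 23836924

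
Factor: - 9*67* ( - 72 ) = 43416 = 2^3*3^4*67^1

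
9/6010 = 9/6010 = 0.00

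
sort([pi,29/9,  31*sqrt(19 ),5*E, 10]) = [pi, 29/9,  10,5*E, 31*sqrt( 19 )]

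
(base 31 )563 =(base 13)2372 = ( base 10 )4994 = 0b1001110000010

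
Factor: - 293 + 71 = - 2^1 * 3^1*37^1 = - 222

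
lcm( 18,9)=18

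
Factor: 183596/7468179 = 2^2*3^( - 1 ) * 7^1*31^( - 1)*79^1*83^1* 131^( - 1 )*613^( - 1)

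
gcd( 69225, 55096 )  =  71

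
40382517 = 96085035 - 55702518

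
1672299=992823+679476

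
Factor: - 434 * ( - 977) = 424018 = 2^1*7^1*31^1*977^1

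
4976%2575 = 2401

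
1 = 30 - 29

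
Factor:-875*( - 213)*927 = 3^3*5^3*7^1*71^1*103^1 = 172769625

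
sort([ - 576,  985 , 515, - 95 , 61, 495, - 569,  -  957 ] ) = [ - 957 , - 576, - 569,  -  95,61,495,  515, 985]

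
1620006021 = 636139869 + 983866152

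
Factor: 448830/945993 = 149610/315331 =2^1*3^1*5^1 * 41^ ( - 1)*4987^1*7691^(- 1) 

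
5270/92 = 57 + 13/46 = 57.28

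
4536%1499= 39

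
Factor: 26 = 2^1 * 13^1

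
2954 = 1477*2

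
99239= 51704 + 47535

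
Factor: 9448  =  2^3 *1181^1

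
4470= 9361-4891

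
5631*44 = 247764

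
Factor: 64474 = 2^1 * 32237^1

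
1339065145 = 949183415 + 389881730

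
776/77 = 10 + 6/77 = 10.08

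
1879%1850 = 29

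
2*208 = 416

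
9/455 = 9/455   =  0.02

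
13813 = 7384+6429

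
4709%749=215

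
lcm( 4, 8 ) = 8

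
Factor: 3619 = 7^1  *11^1*47^1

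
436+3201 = 3637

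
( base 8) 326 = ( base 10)214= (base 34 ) 6A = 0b11010110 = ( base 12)15a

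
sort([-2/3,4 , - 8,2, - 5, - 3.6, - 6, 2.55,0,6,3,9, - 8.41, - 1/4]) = [ - 8.41, - 8,  -  6 , - 5, - 3.6, - 2/3, - 1/4,0,2,2.55, 3,4,6, 9]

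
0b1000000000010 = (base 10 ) 4098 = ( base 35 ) 3C3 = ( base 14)16CA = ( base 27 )5GL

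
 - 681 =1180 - 1861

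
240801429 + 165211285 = 406012714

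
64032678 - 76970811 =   -  12938133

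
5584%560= 544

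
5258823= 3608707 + 1650116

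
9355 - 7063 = 2292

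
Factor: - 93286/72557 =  - 2^1* 37^( - 2)*53^( -1 )*46643^1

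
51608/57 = 905  +  23/57= 905.40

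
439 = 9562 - 9123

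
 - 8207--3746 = - 4461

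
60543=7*8649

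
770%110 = 0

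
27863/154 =2533/14 = 180.93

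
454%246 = 208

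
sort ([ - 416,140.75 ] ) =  [-416, 140.75]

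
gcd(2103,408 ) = 3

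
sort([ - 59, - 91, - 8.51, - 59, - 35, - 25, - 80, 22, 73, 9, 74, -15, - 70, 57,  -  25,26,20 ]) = [ - 91, - 80, - 70,-59,-59, - 35,-25,-25, - 15, - 8.51,9 , 20,22, 26, 57,73, 74 ]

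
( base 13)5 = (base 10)5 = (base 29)5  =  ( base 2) 101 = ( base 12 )5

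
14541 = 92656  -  78115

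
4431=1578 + 2853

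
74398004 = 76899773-2501769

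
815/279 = 815/279 = 2.92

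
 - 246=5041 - 5287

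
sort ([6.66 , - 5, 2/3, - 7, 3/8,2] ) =[ - 7, - 5,3/8,  2/3,2,6.66]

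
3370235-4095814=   -  725579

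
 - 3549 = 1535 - 5084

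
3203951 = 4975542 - 1771591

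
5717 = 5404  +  313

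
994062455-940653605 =53408850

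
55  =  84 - 29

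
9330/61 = 152 + 58/61  =  152.95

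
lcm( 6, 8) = 24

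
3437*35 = 120295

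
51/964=51/964 = 0.05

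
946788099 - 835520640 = 111267459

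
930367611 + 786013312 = 1716380923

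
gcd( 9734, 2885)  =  1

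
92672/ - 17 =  - 92672/17 =-5451.29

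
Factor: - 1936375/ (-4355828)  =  2^( - 2) * 5^3 * 7^1*2213^1*1088957^(-1) 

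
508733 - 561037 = -52304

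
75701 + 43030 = 118731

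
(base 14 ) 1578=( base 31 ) 3uh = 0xEF6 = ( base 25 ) 635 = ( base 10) 3830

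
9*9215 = 82935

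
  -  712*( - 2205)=1569960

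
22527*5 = 112635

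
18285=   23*795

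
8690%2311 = 1757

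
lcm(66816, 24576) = 2138112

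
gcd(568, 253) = 1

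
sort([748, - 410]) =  [ - 410,748]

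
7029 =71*99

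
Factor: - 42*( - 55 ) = 2310 = 2^1*3^1*5^1*7^1*11^1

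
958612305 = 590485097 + 368127208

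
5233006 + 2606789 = 7839795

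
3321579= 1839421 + 1482158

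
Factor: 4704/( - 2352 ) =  -2^1 = -2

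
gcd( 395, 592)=1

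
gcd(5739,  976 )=1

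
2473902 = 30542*81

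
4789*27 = 129303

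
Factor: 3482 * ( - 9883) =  - 2^1* 1741^1 *9883^1 = - 34412606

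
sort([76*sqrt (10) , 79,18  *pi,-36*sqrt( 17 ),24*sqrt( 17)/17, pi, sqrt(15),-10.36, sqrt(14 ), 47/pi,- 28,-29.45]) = [-36*sqrt (17), -29.45,- 28, - 10.36, pi,  sqrt(14), sqrt(15), 24*sqrt(17)/17, 47/pi, 18*pi,  79, 76*sqrt(10 )]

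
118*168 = 19824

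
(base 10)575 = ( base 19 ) 1b5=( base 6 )2355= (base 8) 1077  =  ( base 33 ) HE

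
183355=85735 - - 97620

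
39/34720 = 39/34720 = 0.00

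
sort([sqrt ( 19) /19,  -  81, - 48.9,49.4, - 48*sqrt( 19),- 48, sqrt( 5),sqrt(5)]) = [- 48*sqrt( 19), - 81,- 48.9,  -  48, sqrt(19)/19, sqrt( 5),sqrt (5 ), 49.4]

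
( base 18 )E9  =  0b100000101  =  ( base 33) 7u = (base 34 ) 7N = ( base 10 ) 261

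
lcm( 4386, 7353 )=250002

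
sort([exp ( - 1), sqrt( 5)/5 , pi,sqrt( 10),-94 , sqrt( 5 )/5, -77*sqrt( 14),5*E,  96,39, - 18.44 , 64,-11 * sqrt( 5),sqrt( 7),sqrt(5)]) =[ - 77*sqrt(14), - 94,-11 * sqrt( 5) , - 18.44, exp ( - 1 ), sqrt( 5 ) /5, sqrt( 5) /5 , sqrt( 5),sqrt( 7 ) , pi, sqrt(10 ),5 * E,  39, 64, 96]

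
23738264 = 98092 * 242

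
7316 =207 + 7109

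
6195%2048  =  51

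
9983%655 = 158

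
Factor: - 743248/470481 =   -  67568/42771 = - 2^4*3^ (  -  1)*41^1 * 53^( - 1 )* 103^1*269^ ( - 1)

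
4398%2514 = 1884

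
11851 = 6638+5213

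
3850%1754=342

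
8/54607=8/54607  =  0.00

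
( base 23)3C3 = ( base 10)1866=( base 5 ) 24431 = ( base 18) 5dc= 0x74A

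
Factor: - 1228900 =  - 2^2*5^2*12289^1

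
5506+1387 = 6893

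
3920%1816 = 288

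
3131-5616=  - 2485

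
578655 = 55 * 10521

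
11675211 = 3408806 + 8266405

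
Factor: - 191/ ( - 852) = 2^( - 2)*3^( - 1 )*71^( - 1)*191^1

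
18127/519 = 34+481/519=34.93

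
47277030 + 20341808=67618838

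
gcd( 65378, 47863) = 1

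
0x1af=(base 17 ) 186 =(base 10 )431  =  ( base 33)D2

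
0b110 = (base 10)6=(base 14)6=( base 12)6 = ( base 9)6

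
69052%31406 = 6240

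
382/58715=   382/58715 = 0.01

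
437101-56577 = 380524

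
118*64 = 7552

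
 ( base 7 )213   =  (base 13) 84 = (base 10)108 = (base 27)40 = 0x6c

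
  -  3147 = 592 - 3739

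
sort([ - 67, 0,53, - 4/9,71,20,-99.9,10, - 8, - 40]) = [ - 99.9,-67, - 40,-8,  -  4/9, 0, 10,20, 53, 71 ] 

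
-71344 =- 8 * 8918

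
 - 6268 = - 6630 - -362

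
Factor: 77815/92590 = 79/94 = 2^( - 1 )* 47^ ( - 1 ) * 79^1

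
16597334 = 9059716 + 7537618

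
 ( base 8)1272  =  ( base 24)152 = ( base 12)4a2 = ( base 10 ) 698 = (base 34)KI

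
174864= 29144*6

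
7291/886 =7291/886 = 8.23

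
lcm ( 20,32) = 160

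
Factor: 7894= 2^1 * 3947^1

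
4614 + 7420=12034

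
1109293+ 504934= 1614227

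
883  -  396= 487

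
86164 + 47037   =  133201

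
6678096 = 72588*92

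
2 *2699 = 5398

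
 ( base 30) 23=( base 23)2H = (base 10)63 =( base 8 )77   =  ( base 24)2F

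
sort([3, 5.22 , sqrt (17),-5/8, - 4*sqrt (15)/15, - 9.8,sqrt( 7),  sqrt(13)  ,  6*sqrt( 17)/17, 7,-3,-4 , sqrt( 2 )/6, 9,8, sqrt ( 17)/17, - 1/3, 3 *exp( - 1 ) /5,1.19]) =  [  -  9.8, - 4, - 3, - 4*sqrt( 15)/15,- 5/8, - 1/3  ,  3*exp(  -  1)/5,sqrt( 2)/6,sqrt(17)/17,  1.19, 6*sqrt( 17) /17,  sqrt (7 ), 3,  sqrt(13), sqrt (17), 5.22,7, 8, 9] 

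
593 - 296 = 297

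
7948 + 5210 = 13158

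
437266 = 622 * 703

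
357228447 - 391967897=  - 34739450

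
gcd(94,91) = 1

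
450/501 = 150/167 = 0.90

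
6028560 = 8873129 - 2844569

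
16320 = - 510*( - 32)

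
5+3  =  8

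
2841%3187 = 2841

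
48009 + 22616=70625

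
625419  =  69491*9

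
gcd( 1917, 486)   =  27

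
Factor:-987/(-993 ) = 329/331= 7^1*47^1 * 331^(-1)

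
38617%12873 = 12871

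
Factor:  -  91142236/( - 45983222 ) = 45571118/22991611 = 2^1*17^1*41^( - 1)*560771^( - 1)*1340327^1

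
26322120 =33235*792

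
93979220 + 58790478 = 152769698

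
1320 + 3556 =4876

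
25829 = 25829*1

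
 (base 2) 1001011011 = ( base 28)LF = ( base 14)311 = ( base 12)423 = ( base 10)603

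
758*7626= 5780508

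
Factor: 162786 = 2^1*3^1*13^1*2087^1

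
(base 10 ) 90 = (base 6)230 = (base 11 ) 82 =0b1011010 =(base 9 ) 110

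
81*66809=5411529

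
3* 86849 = 260547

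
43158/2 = 21579 = 21579.00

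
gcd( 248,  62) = 62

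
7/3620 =7/3620= 0.00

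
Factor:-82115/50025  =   -3^( - 1) *5^(- 1)*11^1*23^( - 1 )*29^(-1 )*1493^1 = -16423/10005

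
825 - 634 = 191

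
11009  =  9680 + 1329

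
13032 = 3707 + 9325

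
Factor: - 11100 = -2^2*3^1*5^2*37^1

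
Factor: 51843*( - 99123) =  - 5138833689  =  -  3^2*11^1*19^1*37^1*47^1*1571^1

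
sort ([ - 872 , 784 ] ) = [ - 872, 784]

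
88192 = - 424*( - 208) 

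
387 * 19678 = 7615386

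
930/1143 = 310/381 = 0.81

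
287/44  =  6 + 23/44=6.52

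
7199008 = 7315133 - 116125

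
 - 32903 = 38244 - 71147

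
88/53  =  88/53 = 1.66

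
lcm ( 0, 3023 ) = 0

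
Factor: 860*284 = 2^4 * 5^1*43^1*71^1 = 244240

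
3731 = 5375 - 1644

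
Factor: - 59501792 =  -2^5 * 7^1*109^1*2437^1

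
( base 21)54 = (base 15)74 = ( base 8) 155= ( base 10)109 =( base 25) 49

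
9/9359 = 9/9359 = 0.00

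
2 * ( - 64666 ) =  - 129332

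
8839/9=8839/9  =  982.11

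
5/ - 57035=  - 1/11407 = -  0.00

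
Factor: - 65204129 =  - 17^1*31^1*123727^1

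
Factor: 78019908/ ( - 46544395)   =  -2^2*3^1*5^(-1 )*19^( - 1 )*2521^1*2579^1*489941^(-1) 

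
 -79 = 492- 571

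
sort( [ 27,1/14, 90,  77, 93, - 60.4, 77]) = [ - 60.4,1/14,27, 77, 77, 90,  93 ]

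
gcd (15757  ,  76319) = 1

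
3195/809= 3 +768/809 = 3.95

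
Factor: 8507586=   2^1*3^1*1417931^1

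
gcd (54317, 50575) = 1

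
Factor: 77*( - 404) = -31108 = - 2^2*7^1*11^1 *101^1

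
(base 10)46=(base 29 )1h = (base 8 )56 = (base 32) 1E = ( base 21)24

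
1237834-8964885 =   -  7727051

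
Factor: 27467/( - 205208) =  -121/904 = - 2^(-3)*11^2*113^(- 1)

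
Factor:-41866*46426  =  - 1943670916 = - 2^2 * 11^2 * 139^1 * 167^1 * 173^1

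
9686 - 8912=774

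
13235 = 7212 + 6023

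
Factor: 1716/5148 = 3^( - 1)  =  1/3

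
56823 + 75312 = 132135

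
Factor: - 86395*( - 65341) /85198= 2^( - 1)*5^1* 19^2*37^1 * 41^(-1)*181^1*467^1*1039^( - 1)  =  5645135695/85198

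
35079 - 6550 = 28529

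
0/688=0 = 0.00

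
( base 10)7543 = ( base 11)5738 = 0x1d77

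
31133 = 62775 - 31642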